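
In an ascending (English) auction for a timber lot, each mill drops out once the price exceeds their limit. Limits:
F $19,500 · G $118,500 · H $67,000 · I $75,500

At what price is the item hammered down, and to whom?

Limits ranked: 118,500 (G) > 75,500 (I) > 67,000 (H) > 19,500 (F)
Bidding ends when I exits at $75,500; G takes it.

G wins at $75,500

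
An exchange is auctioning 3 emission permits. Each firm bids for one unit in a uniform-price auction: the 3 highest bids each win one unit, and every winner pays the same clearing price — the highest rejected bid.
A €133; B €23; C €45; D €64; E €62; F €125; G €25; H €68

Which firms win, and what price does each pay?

A, F, H; each pays €64

Sorting: 133 (A), 125 (F), 68 (H), 64 (D), 62 (E), …
Winners (3 units): A, F, H.
Highest unsuccessful bid: €64 → clearing price.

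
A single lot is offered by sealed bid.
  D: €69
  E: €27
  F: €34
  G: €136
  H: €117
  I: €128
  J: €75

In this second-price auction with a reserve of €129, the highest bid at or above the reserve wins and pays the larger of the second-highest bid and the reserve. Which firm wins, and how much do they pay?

G pays €129

Sorting bids: 136 (G) > 128 (I) > 117 (H) > 75 (J) > 69 (D) > 34 (F) > …
Highest eligible bid: G at €136.
max(second-highest €128, reserve €129) = €129.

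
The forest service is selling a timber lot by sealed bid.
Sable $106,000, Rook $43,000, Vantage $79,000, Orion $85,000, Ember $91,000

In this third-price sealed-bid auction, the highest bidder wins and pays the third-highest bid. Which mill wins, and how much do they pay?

Bids in order: 106,000 (Sable) > 91,000 (Ember) > 85,000 (Orion) > 79,000 (Vantage) > 43,000 (Rook)
Sable is highest; pays the third-highest bid, $85,000.

Sable pays $85,000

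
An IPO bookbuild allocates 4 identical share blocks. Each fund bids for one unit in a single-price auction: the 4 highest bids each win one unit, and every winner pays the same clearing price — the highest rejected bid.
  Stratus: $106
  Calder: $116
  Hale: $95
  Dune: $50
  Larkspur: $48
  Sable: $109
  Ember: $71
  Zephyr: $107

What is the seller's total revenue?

Ordering the bids: 116 (Calder), 109 (Sable), 107 (Zephyr), 106 (Stratus), 95 (Hale), 71 (Ember), …
The 4 highest are Calder, Sable, Zephyr, Stratus.
First losing bid is Hale's $95, which sets the uniform price.
Total revenue = 4 × $95 = $380.

Total revenue: $380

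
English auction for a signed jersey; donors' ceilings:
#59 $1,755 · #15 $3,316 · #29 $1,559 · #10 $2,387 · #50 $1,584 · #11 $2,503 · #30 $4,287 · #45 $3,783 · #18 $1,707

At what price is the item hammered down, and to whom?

Ascending (English) auction: the price rises until one bidder remains; the winner pays the price at which the last rival dropped out.
Limits ranked: 4,287 (#30) > 3,783 (#45) > 3,316 (#15) > 2,503 (#11) > 2,387 (#10) > 1,755 (#59) > …
Bidding ends when #45 exits at $3,783; #30 takes it.

#30 wins at $3,783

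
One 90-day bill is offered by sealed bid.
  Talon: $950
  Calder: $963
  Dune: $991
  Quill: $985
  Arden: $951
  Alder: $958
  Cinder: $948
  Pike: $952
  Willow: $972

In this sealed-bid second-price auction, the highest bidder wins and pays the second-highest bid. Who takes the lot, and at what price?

Bids ranked: 991 (Dune) > 985 (Quill) > 972 (Willow) > 963 (Calder) > 958 (Alder) > 952 (Pike) > …
Second-price: Dune pays Quill's bid of $985.

Dune pays $985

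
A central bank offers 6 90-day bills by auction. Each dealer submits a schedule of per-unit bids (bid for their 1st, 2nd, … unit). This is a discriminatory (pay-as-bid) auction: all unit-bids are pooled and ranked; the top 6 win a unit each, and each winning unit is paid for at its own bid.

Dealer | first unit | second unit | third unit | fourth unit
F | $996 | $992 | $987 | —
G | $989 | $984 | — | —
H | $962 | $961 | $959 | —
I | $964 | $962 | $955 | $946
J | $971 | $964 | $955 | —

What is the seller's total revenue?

All unit-bids, highest first — top 6: 996 (F-1), 992 (F-2), 989 (G-1), 987 (F-3), 984 (G-2), 971 (J-1)
Next rejected bid: $964 (not a price — pay-as-bid).
Each winning unit pays its own bid.
Revenue = 996 + 992 + 989 + 987 + 984 + 971 = $5,919.

Total revenue: $5,919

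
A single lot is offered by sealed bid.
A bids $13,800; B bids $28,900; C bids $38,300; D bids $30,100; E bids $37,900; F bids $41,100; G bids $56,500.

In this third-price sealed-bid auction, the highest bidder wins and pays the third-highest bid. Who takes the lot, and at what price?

G pays $38,300

Rule: the highest bidder wins and pays the third-highest bid.
Sorting bids: 56,500 (G) > 41,100 (F) > 38,300 (C) > 37,900 (E) > 30,100 (D) > 28,900 (B) > …
G wins; payment is bid #3 in the ranking = $38,300.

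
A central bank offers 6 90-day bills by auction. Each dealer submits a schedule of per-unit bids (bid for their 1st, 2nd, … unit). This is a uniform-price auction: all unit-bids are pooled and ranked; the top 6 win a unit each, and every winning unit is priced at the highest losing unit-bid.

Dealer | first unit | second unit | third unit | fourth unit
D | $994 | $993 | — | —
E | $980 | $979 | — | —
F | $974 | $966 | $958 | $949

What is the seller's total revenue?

Total revenue: $5,748

Pooled unit-bids ranked (top 6): 994 (D-1), 993 (D-2), 980 (E-1), 979 (E-2), 974 (F-1), 966 (F-2)
The (k+1)-th unit-bid is $958.
Allocation: D 2, E 2, F 2. Every unit priced at $958.
Revenue = 6 × 958 = $5,748.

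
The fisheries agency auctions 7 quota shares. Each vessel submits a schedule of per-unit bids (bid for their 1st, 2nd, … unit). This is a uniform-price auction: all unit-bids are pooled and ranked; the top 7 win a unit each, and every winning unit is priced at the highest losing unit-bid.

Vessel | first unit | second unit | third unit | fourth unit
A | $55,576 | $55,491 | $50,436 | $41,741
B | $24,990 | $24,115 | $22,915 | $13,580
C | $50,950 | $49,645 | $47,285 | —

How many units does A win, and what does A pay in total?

A: 4 units, pays $99,960

Pooled unit-bids ranked (top 7): 55,576 (A-1), 55,491 (A-2), 50,950 (C-1), 50,436 (A-3), 49,645 (C-2), 47,285 (C-3), 41,741 (A-4)
The (k+1)-th unit-bid is $24,990.
A wins 4 unit(s) at $24,990 each.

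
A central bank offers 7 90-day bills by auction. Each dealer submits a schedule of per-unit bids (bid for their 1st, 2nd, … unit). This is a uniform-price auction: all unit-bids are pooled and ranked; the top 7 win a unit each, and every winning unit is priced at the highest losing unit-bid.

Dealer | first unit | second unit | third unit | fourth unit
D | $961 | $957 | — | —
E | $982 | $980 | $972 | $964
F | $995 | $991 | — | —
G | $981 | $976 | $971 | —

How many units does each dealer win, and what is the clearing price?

All unit-bids, highest first — top 7: 995 (F-1), 991 (F-2), 982 (E-1), 981 (G-1), 980 (E-2), 976 (G-2), 972 (E-3)
The (k+1)-th unit-bid is $971.
Allocation: E 3, F 2, G 2.

E 3, F 2, G 2; clearing price $971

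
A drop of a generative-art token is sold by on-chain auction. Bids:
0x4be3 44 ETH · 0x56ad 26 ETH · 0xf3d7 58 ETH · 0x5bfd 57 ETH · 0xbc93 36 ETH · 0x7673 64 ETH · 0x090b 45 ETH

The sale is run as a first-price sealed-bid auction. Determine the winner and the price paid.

First-price sealed-bid auction: the highest bidder wins and pays their own bid.
Bids ranked: 64 (0x7673) > 58 (0xf3d7) > 57 (0x5bfd) > 45 (0x090b) > 44 (0x4be3) > 36 (0xbc93) > …
0x7673 has the highest bid and pays exactly that: 64 ETH.

0x7673 pays 64 ETH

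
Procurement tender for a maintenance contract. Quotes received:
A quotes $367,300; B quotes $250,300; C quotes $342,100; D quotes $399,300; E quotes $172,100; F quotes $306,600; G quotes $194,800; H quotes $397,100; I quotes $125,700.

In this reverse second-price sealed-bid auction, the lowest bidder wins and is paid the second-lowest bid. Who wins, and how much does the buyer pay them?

Bids ranked: 125,700 (I) < 172,100 (E) < 194,800 (G) < 250,300 (B) < 306,600 (F) < 342,100 (C) < …
I is lowest; is paid the second-lowest bid, $172,100.

I is paid $172,100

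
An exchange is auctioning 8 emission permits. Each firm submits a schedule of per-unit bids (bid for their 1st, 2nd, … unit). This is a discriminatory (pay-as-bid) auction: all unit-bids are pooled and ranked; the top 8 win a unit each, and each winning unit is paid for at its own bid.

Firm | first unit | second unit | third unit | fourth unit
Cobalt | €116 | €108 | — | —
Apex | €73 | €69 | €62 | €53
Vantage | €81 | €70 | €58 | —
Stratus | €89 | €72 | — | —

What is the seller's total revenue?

Total revenue: €678

Pooled unit-bids ranked (top 8): 116 (Cobalt-1), 108 (Cobalt-2), 89 (Stratus-1), 81 (Vantage-1), 73 (Apex-1), 72 (Stratus-2), 70 (Vantage-2), 69 (Apex-2)
Next rejected bid: €62 (not a price — pay-as-bid).
Each winning unit pays its own bid.
Revenue = 116 + 108 + 89 + 81 + 73 + 72 + 70 + 69 = €678.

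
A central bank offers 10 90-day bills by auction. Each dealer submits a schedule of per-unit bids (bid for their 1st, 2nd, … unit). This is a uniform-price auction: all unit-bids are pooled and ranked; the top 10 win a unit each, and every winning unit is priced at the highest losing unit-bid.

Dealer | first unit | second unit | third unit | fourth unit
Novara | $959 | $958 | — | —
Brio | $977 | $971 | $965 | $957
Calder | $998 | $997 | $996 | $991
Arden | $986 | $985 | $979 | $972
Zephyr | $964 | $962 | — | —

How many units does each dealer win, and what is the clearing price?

Arden 4, Brio 2, Calder 4; clearing price $965

Pooled unit-bids ranked (top 10): 998 (Calder-1), 997 (Calder-2), 996 (Calder-3), 991 (Calder-4), 986 (Arden-1), 985 (Arden-2), 979 (Arden-3), 977 (Brio-1), 972 (Arden-4), 971 (Brio-2)
Highest rejected unit-bid = $965.
Allocation: Arden 4, Brio 2, Calder 4.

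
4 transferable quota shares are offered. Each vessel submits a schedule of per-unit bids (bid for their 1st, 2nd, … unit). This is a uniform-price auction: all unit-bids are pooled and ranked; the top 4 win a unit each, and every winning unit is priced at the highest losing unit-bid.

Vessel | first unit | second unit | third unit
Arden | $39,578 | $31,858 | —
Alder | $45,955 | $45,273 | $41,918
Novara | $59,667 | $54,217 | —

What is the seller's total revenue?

Total revenue: $167,672

Merging the schedules and taking the best 4: 59,667 (Novara-1), 54,217 (Novara-2), 45,955 (Alder-1), 45,273 (Alder-2)
Highest rejected unit-bid = $41,918.
Allocation: Alder 2, Novara 2. Every unit priced at $41,918.
Revenue = 4 × 41,918 = $167,672.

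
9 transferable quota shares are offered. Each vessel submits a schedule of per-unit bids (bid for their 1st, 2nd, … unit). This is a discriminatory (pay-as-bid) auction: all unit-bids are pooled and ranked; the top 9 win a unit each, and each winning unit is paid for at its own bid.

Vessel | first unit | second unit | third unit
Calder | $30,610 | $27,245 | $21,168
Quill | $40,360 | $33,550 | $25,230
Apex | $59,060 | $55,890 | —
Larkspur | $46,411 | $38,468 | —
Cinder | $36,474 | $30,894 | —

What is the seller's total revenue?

Total revenue: $371,717

Merging the schedules and taking the best 9: 59,060 (Apex-1), 55,890 (Apex-2), 46,411 (Larkspur-1), 40,360 (Quill-1), 38,468 (Larkspur-2), 36,474 (Cinder-1), 33,550 (Quill-2), 30,894 (Cinder-2), 30,610 (Calder-1)
Next rejected bid: $27,245 (not a price — pay-as-bid).
Each winning unit pays its own bid.
Revenue = 59,060 + 55,890 + 46,411 + 40,360 + 38,468 + 36,474 + 33,550 + 30,894 + 30,610 = $371,717.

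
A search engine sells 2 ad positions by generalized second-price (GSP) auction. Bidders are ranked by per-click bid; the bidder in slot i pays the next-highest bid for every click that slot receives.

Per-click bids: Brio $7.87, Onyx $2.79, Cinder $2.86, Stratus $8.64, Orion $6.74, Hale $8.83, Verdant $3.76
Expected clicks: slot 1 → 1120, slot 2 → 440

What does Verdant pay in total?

Verdant pays $0.00

Ranked by bid: $8.83 (Hale) > $8.64 (Stratus) > $7.87 (Brio) > …
Verdant ranks below slot 2 → no slot, pays nothing.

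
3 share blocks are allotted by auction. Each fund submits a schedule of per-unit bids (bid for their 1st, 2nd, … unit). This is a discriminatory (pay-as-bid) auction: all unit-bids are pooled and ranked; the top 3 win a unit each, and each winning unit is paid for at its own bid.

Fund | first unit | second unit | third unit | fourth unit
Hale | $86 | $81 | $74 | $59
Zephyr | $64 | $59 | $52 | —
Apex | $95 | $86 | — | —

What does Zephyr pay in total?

Zephyr pays $0

Merging the schedules and taking the best 3: 95 (Apex-1), 86 (Hale-1), 86 (Apex-2)
Next rejected bid: $81 (not a price — pay-as-bid).
Zephyr wins no units.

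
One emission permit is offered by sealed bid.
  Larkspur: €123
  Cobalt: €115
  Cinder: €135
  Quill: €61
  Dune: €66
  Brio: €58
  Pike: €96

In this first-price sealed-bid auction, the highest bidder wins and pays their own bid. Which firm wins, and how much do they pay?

Rule: the highest bidder wins and pays their own bid.
Bids in order: 135 (Cinder) > 123 (Larkspur) > 115 (Cobalt) > 96 (Pike) > 66 (Dune) > 61 (Quill) > …
Cinder has the highest bid and pays exactly that: €135.

Cinder pays €135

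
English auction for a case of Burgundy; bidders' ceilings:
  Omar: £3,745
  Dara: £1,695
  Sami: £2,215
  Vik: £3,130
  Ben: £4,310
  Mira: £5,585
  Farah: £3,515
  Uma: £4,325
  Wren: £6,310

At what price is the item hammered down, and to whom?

Wren wins at £5,585

Open ascending-bid auction: the price rises until one bidder remains; the winner pays the price at which the last rival dropped out.
Sorting limits: 6,310 (Wren) > 5,585 (Mira) > 4,325 (Uma) > 4,310 (Ben) > 3,745 (Omar) > 3,515 (Farah) > …
Once the price passes £5,585, only Wren is left; the hammer falls at Mira's limit of £5,585.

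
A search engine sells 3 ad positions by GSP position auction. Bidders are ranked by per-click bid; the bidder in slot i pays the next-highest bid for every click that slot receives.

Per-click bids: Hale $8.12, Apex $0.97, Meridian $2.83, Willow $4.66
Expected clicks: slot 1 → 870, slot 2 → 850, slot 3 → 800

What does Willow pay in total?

Willow pays $2405.50

Sorting advertisers: $8.12 (Hale) > $4.66 (Willow) > $2.83 (Meridian) > $0.97 (Apex)
Willow holds slot 2 → pays next bid $2.83 × 850 clicks = $2405.50.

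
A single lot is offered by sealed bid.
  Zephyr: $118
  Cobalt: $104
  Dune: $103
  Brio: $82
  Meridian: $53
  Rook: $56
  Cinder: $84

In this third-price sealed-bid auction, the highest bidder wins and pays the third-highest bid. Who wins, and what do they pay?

Zephyr pays $103

Bids ranked: 118 (Zephyr) > 104 (Cobalt) > 103 (Dune) > 84 (Cinder) > 82 (Brio) > 56 (Rook) > …
Zephyr is highest; pays the third-highest bid, $103.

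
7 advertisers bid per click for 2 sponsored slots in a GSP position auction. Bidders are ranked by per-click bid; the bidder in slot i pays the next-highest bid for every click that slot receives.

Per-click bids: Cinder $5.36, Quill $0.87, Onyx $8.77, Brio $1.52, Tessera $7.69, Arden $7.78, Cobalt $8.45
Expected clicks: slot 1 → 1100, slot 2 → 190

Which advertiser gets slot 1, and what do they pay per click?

Ranked by bid: $8.77 (Onyx) > $8.45 (Cobalt) > $7.78 (Arden) > …
Slot 1 goes to the first-ranked bidder, Onyx, who pays the next bid down: $8.45/click.

Onyx; $8.45 per click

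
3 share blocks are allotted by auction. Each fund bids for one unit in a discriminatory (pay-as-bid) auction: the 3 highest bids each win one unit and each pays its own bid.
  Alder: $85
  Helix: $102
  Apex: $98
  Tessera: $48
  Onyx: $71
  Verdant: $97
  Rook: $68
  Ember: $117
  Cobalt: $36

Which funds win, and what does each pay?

Bids ranked high→low: 117 (Ember), 102 (Helix), 98 (Apex), 97 (Verdant), 85 (Alder), …
Winners (3 units): Ember, Helix, Apex.
Each winner pays its own bid: Ember $117, Helix $102, Apex $98.

Ember $117, Helix $102, Apex $98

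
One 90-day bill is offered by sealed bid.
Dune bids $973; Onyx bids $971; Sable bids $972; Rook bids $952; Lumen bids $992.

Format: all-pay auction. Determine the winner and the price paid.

Lumen pays $992

Bids ranked: 992 (Lumen) > 973 (Dune) > 972 (Sable) > 971 (Onyx) > 952 (Rook)
Lumen is highest and takes the item; every bidder forfeits their bid.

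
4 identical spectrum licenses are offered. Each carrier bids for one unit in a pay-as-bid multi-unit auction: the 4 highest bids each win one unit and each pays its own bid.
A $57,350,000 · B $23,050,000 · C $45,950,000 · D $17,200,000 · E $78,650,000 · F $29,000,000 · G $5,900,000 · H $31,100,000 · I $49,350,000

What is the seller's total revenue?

Bids ranked high→low: 78,650,000 (E), 57,350,000 (A), 49,350,000 (I), 45,950,000 (C), 31,100,000 (H), 29,000,000 (F), …
Winners (4 units): E, A, I, C.
Total revenue = 78,650,000 + 57,350,000 + 49,350,000 + 45,950,000 = $231,300,000.

Total revenue: $231,300,000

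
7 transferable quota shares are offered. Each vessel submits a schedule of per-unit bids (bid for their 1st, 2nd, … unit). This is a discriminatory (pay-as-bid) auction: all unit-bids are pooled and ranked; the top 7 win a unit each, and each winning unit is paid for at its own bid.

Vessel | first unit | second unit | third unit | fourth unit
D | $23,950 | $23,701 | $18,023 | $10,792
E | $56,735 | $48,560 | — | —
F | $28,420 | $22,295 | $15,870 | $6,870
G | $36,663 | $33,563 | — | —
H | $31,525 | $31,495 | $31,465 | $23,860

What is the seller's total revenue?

Merging the schedules and taking the best 7: 56,735 (E-1), 48,560 (E-2), 36,663 (G-1), 33,563 (G-2), 31,525 (H-1), 31,495 (H-2), 31,465 (H-3)
Next rejected bid: $28,420 (not a price — pay-as-bid).
Each winning unit pays its own bid.
Revenue = 56,735 + 48,560 + 36,663 + 33,563 + 31,525 + 31,495 + 31,465 = $270,006.

Total revenue: $270,006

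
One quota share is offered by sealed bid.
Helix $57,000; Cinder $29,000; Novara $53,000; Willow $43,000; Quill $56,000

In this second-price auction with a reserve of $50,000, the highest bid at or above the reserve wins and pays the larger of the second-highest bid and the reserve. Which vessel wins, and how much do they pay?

Second-price auction with a reserve of $50,000: the highest bid at or above the reserve wins and pays the larger of the second-highest bid and the reserve.
Sorting bids: 57,000 (Helix) > 56,000 (Quill) > 53,000 (Novara) > 43,000 (Willow) > 29,000 (Cinder)
Helix has the top bid at or above the reserve ($57,000).
max(second-highest $56,000, reserve $50,000) = $56,000; the reserve does not bind.

Helix pays $56,000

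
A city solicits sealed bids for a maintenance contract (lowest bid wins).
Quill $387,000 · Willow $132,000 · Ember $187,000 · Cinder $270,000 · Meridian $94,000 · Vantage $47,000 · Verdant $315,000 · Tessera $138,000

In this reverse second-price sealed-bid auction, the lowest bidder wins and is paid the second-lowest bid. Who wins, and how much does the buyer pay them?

Vantage is paid $94,000

Bids ranked: 47,000 (Vantage) < 94,000 (Meridian) < 132,000 (Willow) < 138,000 (Tessera) < 187,000 (Ember) < 270,000 (Cinder) < …
Vantage wins with the lowest bid; price is set by the runner-up at $94,000.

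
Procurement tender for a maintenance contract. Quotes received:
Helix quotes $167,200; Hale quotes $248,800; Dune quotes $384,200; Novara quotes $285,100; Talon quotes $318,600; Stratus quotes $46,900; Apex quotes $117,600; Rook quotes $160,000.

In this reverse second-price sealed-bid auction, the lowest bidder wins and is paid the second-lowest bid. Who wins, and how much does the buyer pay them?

Rule: the lowest bidder wins and is paid the second-lowest bid.
Bids in order: 46,900 (Stratus) < 117,600 (Apex) < 160,000 (Rook) < 167,200 (Helix) < 248,800 (Hale) < 285,100 (Novara) < …
Second-price: Stratus is paid Apex's bid of $117,600.

Stratus is paid $117,600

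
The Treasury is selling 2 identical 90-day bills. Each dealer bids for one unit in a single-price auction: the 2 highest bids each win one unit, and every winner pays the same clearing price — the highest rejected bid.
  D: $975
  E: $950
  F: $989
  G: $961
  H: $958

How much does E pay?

E pays $0

Ordering the bids: 989 (F), 975 (D), 961 (G), 958 (H), …
Winners (2 units): F, D.
First losing bid is G's $961, which sets the uniform price.
E does not win → pays $0.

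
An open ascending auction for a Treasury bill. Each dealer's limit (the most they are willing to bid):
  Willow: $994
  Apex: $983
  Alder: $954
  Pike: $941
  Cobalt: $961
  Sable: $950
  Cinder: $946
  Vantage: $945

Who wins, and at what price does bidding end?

Willow wins at $983

Limits in order: 994 (Willow) > 983 (Apex) > 961 (Cobalt) > 954 (Alder) > 950 (Sable) > 946 (Cinder) > …
Apex is the last rival to drop out, at $983; Willow remains and wins at that price.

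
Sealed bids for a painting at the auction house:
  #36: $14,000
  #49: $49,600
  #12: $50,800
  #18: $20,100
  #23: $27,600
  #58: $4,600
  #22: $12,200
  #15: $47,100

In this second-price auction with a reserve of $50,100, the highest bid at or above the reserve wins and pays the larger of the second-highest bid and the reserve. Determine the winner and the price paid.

Second-price auction with a reserve of $50,100: the highest bid at or above the reserve wins and pays the larger of the second-highest bid and the reserve.
Bids ranked: 50,800 (#12) > 49,600 (#49) > 47,100 (#15) > 27,600 (#23) > 20,100 (#18) > 14,000 (#36) > …
Highest eligible bid: #12 at $50,800.
Second-highest bid $49,600 is below the reserve $50,100, so the reserve binds → payment $50,100.

#12 pays $50,100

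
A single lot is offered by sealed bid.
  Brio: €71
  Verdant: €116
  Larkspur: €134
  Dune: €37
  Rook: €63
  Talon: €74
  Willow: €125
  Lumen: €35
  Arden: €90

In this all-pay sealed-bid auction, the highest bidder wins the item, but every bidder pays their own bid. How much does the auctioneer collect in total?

Rule: the highest bidder wins the item, but every bidder pays their own bid.
Bids ranked: 134 (Larkspur) > 125 (Willow) > 116 (Verdant) > 90 (Arden) > 74 (Talon) > 71 (Brio) > …
Larkspur wins with the top bid; all bids are sunk regardless.
Every bidder forfeits their bid regardless of winning.
Revenue = 71 + 116 + 134 + 37 + 63 + 74 + 125 + 35 + 90 = €745.

Total revenue: €745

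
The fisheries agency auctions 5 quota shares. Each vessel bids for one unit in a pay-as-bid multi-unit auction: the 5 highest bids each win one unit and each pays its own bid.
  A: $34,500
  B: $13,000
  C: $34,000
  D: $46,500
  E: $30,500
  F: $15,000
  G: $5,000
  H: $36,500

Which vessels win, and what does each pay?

D $46,500, H $36,500, A $34,500, C $34,000, E $30,500

Ordering the bids: 46,500 (D), 36,500 (H), 34,500 (A), 34,000 (C), 30,500 (E), 15,000 (F), 13,000 (B), …
Top 5: D, H, A, C, E.
Each winner pays its own bid: D $46,500, H $36,500, A $34,500, C $34,000, E $30,500.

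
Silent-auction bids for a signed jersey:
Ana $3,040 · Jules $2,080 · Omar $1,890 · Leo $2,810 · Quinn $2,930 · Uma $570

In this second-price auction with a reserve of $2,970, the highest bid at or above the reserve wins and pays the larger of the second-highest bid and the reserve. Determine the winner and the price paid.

Ana pays $2,970

Rule: the highest bid at or above the reserve wins and pays the larger of the second-highest bid and the reserve.
Bids in order: 3,040 (Ana) > 2,930 (Quinn) > 2,810 (Leo) > 2,080 (Jules) > 1,890 (Omar) > 570 (Uma)
Highest eligible bid: Ana at $3,040.
max(second-highest $2,930, reserve $2,970) = $2,970.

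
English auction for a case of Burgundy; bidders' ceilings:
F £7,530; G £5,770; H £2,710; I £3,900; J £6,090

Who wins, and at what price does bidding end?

F wins at £6,090

Limits in order: 7,530 (F) > 6,090 (J) > 5,770 (G) > 3,900 (I) > 2,710 (H)
J is the last rival to drop out, at £6,090; F remains and wins at that price.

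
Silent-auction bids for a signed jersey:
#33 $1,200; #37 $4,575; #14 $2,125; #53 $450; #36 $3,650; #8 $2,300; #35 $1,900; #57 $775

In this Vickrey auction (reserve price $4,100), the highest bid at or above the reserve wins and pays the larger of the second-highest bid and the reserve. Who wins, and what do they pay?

Bids in order: 4,575 (#37) > 3,650 (#36) > 2,300 (#8) > 2,125 (#14) > 1,900 (#35) > 1,200 (#33) > …
#37 has the top bid at or above the reserve ($4,575).
max(second-highest $3,650, reserve $4,100) = $4,100.

#37 pays $4,100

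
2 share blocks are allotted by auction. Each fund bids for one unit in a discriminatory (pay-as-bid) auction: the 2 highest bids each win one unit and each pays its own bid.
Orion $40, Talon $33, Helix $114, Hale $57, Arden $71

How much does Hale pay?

Bids ranked high→low: 114 (Helix), 71 (Arden), 57 (Hale), 40 (Orion), …
Winners (2 units): Helix, Arden.
Hale does not win → $0.

Hale pays $0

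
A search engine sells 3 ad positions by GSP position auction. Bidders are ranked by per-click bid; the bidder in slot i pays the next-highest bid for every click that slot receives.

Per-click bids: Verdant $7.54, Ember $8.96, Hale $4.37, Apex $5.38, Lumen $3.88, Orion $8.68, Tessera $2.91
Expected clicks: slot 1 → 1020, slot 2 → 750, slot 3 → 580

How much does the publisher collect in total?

Ranked by bid: $8.96 (Ember) > $8.68 (Orion) > $7.54 (Verdant) > $5.38 (Apex) > …
Slot 1: Ember pays $8.68 × 1020 = $8853.60
Slot 2: Orion pays $7.54 × 750 = $5655.00
Slot 3: Verdant pays $5.38 × 580 = $3120.40
Total = $17629.00

Total revenue: $17629.00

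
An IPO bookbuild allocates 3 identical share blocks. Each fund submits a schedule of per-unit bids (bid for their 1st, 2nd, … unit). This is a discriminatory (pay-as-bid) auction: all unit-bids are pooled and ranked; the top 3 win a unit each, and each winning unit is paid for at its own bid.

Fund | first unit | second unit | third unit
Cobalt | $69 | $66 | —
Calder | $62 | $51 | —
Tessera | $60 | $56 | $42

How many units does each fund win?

Calder 1, Cobalt 2

All unit-bids, highest first — top 3: 69 (Cobalt-1), 66 (Cobalt-2), 62 (Calder-1)
Next rejected bid: $60 (not a price — pay-as-bid).
Allocation: Calder 1, Cobalt 2.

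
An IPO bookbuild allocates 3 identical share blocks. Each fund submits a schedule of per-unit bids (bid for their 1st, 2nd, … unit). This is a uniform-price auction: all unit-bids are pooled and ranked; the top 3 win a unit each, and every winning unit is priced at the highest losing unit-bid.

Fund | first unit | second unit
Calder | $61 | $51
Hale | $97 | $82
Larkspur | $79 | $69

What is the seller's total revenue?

Total revenue: $207

Merging the schedules and taking the best 3: 97 (Hale-1), 82 (Hale-2), 79 (Larkspur-1)
First bid not allocated: $69.
Allocation: Hale 2, Larkspur 1. Every unit priced at $69.
Revenue = 3 × 69 = $207.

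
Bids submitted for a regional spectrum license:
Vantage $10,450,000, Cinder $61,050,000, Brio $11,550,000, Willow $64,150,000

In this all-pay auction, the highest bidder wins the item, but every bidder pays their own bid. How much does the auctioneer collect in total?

Total revenue: $147,200,000

Rule: the highest bidder wins the item, but every bidder pays their own bid.
Sorting bids: 64,150,000 (Willow) > 61,050,000 (Cinder) > 11,550,000 (Brio) > 10,450,000 (Vantage)
Willow wins with the top bid; all bids are sunk regardless.
Every bidder forfeits their bid regardless of winning.
Revenue = 10,450,000 + 61,050,000 + 11,550,000 + 64,150,000 = $147,200,000.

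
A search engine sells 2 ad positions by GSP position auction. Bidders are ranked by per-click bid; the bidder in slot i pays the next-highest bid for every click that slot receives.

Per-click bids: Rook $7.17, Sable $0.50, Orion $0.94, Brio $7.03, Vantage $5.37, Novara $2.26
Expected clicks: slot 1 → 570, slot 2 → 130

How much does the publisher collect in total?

Ranked by bid: $7.17 (Rook) > $7.03 (Brio) > $5.37 (Vantage) > …
Slot 1: Rook pays $7.03 × 570 = $4007.10
Slot 2: Brio pays $5.37 × 130 = $698.10
Total = $4705.20

Total revenue: $4705.20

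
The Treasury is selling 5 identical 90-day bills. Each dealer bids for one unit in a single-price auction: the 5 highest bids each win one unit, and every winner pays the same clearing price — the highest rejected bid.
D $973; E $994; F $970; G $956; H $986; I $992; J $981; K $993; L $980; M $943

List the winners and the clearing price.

E, K, I, H, J; each pays $980

Bids ranked high→low: 994 (E), 993 (K), 992 (I), 986 (H), 981 (J), 980 (L), 973 (D), …
The 5 highest are E, K, I, H, J.
Highest unsuccessful bid: $980 → clearing price.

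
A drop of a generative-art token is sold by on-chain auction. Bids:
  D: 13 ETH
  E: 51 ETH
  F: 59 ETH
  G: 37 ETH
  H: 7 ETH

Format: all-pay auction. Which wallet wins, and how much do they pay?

Sorting bids: 59 (F) > 51 (E) > 37 (G) > 13 (D) > 7 (H)
F wins with the top bid; all bids are sunk regardless.

F pays 59 ETH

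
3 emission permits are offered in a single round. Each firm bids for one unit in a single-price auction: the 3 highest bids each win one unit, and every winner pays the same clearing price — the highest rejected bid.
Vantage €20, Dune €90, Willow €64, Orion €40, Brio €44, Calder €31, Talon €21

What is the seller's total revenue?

Total revenue: €120

Sorting: 90 (Dune), 64 (Willow), 44 (Brio), 40 (Orion), 31 (Calder), …
Winners (3 units): Dune, Willow, Brio.
Clearing price = highest rejected bid = €40.
Total revenue = 3 × €40 = €120.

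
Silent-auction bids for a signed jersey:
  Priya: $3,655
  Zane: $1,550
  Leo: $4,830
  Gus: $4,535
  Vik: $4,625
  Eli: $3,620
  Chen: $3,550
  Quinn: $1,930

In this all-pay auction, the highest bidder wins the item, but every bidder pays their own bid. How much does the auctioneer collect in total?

Total revenue: $28,295

Bids ranked: 4,830 (Leo) > 4,625 (Vik) > 4,535 (Gus) > 3,655 (Priya) > 3,620 (Eli) > 3,550 (Chen) > …
Leo wins with the top bid; all bids are sunk regardless.
Every bidder forfeits their bid regardless of winning.
Revenue = 3,655 + 1,550 + 4,830 + 4,535 + 4,625 + 3,620 + 3,550 + 1,930 = $28,295.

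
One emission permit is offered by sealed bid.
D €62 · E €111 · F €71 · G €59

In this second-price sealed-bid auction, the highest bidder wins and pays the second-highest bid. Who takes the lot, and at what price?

Sorting bids: 111 (E) > 71 (F) > 62 (D) > 59 (G)
E wins with the highest bid; price is set by the runner-up at €71.

E pays €71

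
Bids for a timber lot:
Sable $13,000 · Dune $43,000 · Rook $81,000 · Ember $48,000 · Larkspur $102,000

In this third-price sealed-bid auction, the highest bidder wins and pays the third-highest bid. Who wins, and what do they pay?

Larkspur pays $48,000

Rule: the highest bidder wins and pays the third-highest bid.
Bids in order: 102,000 (Larkspur) > 81,000 (Rook) > 48,000 (Ember) > 43,000 (Dune) > 13,000 (Sable)
Larkspur wins; payment is bid #3 in the ranking = $48,000.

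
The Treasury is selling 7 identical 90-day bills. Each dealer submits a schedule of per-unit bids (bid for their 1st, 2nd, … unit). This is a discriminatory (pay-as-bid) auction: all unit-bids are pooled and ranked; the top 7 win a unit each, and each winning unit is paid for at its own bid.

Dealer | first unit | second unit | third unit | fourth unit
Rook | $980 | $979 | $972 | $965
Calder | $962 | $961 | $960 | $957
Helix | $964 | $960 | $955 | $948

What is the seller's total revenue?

All unit-bids, highest first — top 7: 980 (Rook-1), 979 (Rook-2), 972 (Rook-3), 965 (Rook-4), 964 (Helix-1), 962 (Calder-1), 961 (Calder-2)
Next rejected bid: $960 (not a price — pay-as-bid).
Each winning unit pays its own bid.
Revenue = 980 + 979 + 972 + 965 + 964 + 962 + 961 = $6,783.

Total revenue: $6,783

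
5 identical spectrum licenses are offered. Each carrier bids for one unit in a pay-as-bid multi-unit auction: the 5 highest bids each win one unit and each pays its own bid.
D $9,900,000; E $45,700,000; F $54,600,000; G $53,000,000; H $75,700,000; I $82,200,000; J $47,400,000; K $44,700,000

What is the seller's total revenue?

Total revenue: $312,900,000

Ordering the bids: 82,200,000 (I), 75,700,000 (H), 54,600,000 (F), 53,000,000 (G), 47,400,000 (J), 45,700,000 (E), 44,700,000 (K), …
Winners (5 units): I, H, F, G, J.
Total revenue = 82,200,000 + 75,700,000 + 54,600,000 + 53,000,000 + 47,400,000 = $312,900,000.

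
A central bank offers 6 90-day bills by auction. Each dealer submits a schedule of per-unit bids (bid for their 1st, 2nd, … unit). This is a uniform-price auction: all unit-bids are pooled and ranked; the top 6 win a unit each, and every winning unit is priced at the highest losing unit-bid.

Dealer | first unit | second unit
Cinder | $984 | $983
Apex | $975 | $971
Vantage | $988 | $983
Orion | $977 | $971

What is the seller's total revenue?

Total revenue: $5,826

All unit-bids, highest first — top 6: 988 (Vantage-1), 984 (Cinder-1), 983 (Cinder-2), 983 (Vantage-2), 977 (Orion-1), 975 (Apex-1)
First bid not allocated: $971.
Allocation: Apex 1, Cinder 2, Orion 1, Vantage 2. Every unit priced at $971.
Revenue = 6 × 971 = $5,826.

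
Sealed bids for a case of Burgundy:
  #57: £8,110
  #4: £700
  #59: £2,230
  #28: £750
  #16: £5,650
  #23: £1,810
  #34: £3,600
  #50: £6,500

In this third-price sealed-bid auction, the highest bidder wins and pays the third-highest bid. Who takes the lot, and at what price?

Bids in order: 8,110 (#57) > 6,500 (#50) > 5,650 (#16) > 3,600 (#34) > 2,230 (#59) > 1,810 (#23) > …
#57 wins; payment is bid #3 in the ranking = £5,650.

#57 pays £5,650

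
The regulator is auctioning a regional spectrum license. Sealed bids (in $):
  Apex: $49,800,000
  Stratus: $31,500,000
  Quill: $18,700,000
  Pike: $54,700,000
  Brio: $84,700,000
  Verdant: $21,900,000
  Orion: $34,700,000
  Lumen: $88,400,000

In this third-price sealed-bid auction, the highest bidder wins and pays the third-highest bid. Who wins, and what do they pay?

Sorting bids: 88,400,000 (Lumen) > 84,700,000 (Brio) > 54,700,000 (Pike) > 49,800,000 (Apex) > 34,700,000 (Orion) > 31,500,000 (Stratus) > …
Lumen wins; payment is bid #3 in the ranking = $54,700,000.

Lumen pays $54,700,000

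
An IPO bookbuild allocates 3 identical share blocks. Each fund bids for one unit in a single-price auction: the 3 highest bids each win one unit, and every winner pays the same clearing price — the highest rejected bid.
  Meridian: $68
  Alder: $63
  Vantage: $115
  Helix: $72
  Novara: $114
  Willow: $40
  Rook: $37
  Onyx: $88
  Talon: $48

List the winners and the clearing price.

Vantage, Novara, Onyx; each pays $72

Ordering the bids: 115 (Vantage), 114 (Novara), 88 (Onyx), 72 (Helix), 68 (Meridian), …
Top 3: Vantage, Novara, Onyx.
Clearing price = highest rejected bid = $72.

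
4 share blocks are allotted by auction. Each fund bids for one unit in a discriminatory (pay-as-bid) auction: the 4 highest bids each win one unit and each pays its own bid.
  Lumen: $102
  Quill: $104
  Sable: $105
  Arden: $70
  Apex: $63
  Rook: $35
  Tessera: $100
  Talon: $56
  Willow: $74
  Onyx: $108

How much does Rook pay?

Bids ranked high→low: 108 (Onyx), 105 (Sable), 104 (Quill), 102 (Lumen), 100 (Tessera), 74 (Willow), …
The 4 highest are Onyx, Sable, Quill, Lumen.
Rook does not win → $0.

Rook pays $0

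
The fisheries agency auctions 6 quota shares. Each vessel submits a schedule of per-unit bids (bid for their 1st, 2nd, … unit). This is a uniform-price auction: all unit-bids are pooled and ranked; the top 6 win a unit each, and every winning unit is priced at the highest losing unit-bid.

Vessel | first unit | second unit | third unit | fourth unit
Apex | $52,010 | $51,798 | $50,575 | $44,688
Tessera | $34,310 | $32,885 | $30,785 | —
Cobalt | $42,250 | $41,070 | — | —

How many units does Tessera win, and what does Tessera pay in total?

Tessera: 0 units, pays $0

Pooled unit-bids ranked (top 6): 52,010 (Apex-1), 51,798 (Apex-2), 50,575 (Apex-3), 44,688 (Apex-4), 42,250 (Cobalt-1), 41,070 (Cobalt-2)
The (k+1)-th unit-bid is $34,310.
Tessera wins 0 unit(s) at $34,310 each.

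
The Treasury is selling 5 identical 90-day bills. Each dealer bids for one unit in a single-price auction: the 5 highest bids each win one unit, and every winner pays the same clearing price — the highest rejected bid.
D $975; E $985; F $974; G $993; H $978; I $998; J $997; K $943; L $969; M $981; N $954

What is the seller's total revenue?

Sorting: 998 (I), 997 (J), 993 (G), 985 (E), 981 (M), 978 (H), 975 (D), …
Top 5: I, J, G, E, M.
Clearing price = highest rejected bid = $978.
Total revenue = 5 × $978 = $4,890.

Total revenue: $4,890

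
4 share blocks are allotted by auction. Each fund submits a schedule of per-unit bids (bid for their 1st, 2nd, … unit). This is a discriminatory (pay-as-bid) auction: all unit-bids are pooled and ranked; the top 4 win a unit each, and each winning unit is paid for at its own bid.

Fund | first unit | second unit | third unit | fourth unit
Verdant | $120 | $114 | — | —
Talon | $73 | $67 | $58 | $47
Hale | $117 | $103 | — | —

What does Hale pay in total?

Hale pays $220

All unit-bids, highest first — top 4: 120 (Verdant-1), 117 (Hale-1), 114 (Verdant-2), 103 (Hale-2)
Next rejected bid: $73 (not a price — pay-as-bid).
Hale's winning unit-bids: 117 + 103 = $220.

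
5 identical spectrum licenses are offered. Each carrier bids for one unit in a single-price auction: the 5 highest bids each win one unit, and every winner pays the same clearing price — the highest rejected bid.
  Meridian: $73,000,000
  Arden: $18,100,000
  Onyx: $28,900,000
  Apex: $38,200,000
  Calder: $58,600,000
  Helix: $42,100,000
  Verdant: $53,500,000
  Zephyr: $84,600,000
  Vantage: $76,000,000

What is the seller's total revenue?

Total revenue: $210,500,000

Ordering the bids: 84,600,000 (Zephyr), 76,000,000 (Vantage), 73,000,000 (Meridian), 58,600,000 (Calder), 53,500,000 (Verdant), 42,100,000 (Helix), 38,200,000 (Apex), …
Top 5: Zephyr, Vantage, Meridian, Calder, Verdant.
Clearing price = highest rejected bid = $42,100,000.
Total revenue = 5 × $42,100,000 = $210,500,000.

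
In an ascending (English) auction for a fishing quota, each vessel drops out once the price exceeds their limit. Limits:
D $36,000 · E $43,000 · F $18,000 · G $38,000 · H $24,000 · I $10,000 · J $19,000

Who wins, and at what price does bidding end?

Rule: the price rises until one bidder remains; the winner pays the price at which the last rival dropped out.
Limits in order: 43,000 (E) > 38,000 (G) > 36,000 (D) > 24,000 (H) > 19,000 (J) > 18,000 (F) > …
G is the last rival to drop out, at $38,000; E remains and wins at that price.

E wins at $38,000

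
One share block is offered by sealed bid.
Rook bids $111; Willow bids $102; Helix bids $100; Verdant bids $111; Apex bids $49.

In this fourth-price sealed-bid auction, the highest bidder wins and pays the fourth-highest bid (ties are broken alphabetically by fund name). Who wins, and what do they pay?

Rule: the highest bidder wins and pays the fourth-highest bid.
Bids in order: 111 (Rook) > 111 (Verdant) > 102 (Willow) > 100 (Helix) > 49 (Apex)
Rook and Verdant tie at $111; tie-break gives it to Rook.
Rook wins; payment is bid #4 in the ranking = $100.

Rook pays $100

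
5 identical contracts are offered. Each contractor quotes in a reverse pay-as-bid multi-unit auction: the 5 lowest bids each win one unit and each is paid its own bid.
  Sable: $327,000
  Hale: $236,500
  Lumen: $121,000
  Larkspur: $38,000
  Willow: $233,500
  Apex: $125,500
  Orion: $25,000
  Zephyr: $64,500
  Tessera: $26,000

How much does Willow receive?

Sorting: 25,000 (Orion), 26,000 (Tessera), 38,000 (Larkspur), 64,500 (Zephyr), 121,000 (Lumen), 125,500 (Apex), 233,500 (Willow), …
The 5 lowest are Orion, Tessera, Larkspur, Zephyr, Lumen.
Willow does not win → $0.

Willow is paid $0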